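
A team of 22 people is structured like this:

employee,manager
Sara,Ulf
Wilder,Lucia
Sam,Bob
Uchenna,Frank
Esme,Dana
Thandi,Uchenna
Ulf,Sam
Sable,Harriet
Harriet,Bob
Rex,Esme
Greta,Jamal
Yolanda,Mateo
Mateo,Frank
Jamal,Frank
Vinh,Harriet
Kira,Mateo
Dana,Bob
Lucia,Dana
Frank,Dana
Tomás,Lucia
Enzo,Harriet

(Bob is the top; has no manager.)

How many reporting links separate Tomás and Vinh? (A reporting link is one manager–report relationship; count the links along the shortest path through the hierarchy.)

5

Tomás is 3 levels below Bob, and Vinh is 2 levels below Bob (their lowest common manager). The shortest path runs up from Tomás to Bob and back down to Vinh: 3 + 2 = 5 links.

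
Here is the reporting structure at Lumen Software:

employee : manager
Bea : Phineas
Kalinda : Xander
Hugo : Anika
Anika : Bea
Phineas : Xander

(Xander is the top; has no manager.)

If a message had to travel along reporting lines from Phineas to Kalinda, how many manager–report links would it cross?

Phineas is 1 level below Xander, and Kalinda is 1 level below Xander (their lowest common manager). The shortest path runs up from Phineas to Xander and back down to Kalinda: 1 + 1 = 2 links.

2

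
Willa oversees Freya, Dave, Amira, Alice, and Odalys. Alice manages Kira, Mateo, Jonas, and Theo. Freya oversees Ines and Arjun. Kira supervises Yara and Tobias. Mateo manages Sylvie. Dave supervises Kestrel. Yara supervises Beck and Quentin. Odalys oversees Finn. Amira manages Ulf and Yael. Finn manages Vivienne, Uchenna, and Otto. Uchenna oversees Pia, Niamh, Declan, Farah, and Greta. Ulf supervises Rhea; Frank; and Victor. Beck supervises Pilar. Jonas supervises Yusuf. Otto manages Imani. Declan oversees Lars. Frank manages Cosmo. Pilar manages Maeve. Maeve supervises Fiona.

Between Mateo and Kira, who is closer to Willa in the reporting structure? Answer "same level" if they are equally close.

Both Mateo and Kira are 2 levels below Willa.

same level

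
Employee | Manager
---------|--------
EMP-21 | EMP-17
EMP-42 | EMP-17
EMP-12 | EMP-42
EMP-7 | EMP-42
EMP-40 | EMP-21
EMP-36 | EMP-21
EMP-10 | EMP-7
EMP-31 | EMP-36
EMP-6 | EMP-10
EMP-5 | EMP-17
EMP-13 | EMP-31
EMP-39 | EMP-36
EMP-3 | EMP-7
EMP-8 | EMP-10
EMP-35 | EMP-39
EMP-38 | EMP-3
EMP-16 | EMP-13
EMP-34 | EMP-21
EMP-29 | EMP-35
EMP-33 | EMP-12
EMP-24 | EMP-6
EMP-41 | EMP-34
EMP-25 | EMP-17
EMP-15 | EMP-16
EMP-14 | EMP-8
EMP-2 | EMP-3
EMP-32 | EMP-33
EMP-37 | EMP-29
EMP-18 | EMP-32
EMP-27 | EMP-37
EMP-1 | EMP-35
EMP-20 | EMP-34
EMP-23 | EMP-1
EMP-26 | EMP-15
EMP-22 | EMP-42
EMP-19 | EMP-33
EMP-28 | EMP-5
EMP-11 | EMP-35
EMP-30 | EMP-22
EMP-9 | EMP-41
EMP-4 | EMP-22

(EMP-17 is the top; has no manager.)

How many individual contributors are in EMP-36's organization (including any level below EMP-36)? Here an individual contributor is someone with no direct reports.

The people in EMP-36's organization with no one reporting to them are EMP-11, EMP-23, EMP-27, EMP-26. That is 4.

4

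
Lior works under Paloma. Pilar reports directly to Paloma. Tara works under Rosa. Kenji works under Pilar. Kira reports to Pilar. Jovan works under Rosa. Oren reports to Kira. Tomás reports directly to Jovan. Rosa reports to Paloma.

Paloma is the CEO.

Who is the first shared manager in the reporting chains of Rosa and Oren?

Paloma

Rosa's chain of managers is Paloma. Oren's chain of managers is Kira, Pilar, Paloma. The first manager that appears in both chains is Paloma.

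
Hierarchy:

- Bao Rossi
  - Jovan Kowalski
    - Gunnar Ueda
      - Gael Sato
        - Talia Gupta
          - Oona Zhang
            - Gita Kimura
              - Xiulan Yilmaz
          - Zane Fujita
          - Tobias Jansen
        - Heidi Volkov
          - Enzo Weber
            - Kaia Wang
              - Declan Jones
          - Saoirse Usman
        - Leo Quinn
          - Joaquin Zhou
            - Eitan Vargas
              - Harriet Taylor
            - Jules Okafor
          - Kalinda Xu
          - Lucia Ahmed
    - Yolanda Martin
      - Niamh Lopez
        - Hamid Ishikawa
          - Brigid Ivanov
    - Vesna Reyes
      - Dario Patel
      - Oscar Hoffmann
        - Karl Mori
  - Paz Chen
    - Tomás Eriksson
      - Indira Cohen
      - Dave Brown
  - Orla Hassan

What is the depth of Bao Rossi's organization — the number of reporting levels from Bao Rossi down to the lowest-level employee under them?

The longest chain under Bao Rossi runs Bao Rossi → Jovan Kowalski → Gunnar Ueda → Gael Sato → Leo Quinn → Joaquin Zhou → Eitan Vargas → Harriet Taylor, which is 7 levels below Bao Rossi.

7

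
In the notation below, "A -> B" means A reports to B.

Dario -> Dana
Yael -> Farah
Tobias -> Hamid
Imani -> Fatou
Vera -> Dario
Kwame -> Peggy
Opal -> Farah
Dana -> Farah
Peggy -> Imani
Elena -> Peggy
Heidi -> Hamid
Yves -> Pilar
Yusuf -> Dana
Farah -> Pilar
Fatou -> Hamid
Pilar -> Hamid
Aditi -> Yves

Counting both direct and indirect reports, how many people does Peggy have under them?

2

Peggy directly manages Elena, Kwame. Elena has no reports. Kwame has no reports. So Peggy's organization is 2 direct reports plus everyone under them: 1 + 1 = 2.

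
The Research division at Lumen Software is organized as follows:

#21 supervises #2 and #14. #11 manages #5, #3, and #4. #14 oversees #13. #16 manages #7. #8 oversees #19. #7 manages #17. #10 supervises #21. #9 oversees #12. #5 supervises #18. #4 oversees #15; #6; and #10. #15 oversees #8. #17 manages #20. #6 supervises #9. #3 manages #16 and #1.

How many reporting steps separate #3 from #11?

Chain from #3 up to #11: #3 → #11. That is 1 step up, so #3 is 1 level below #11.

1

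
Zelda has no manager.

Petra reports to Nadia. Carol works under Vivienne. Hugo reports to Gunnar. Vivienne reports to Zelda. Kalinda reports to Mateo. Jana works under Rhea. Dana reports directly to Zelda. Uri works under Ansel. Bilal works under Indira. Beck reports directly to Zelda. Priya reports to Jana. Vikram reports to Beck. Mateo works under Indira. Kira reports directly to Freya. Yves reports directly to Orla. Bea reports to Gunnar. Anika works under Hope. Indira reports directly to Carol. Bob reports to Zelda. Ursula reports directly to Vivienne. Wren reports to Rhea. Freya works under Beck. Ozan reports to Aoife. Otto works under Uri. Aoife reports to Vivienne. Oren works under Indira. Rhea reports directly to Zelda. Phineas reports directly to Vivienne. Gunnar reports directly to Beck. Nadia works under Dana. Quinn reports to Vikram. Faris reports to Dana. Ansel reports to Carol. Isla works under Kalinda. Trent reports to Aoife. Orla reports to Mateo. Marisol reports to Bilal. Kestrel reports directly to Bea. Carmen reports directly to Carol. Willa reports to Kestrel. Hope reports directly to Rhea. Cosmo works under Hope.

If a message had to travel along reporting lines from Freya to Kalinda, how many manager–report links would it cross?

Freya is 2 levels below Zelda, and Kalinda is 5 levels below Zelda (their lowest common manager). The shortest path runs up from Freya to Zelda and back down to Kalinda: 2 + 5 = 7 links.

7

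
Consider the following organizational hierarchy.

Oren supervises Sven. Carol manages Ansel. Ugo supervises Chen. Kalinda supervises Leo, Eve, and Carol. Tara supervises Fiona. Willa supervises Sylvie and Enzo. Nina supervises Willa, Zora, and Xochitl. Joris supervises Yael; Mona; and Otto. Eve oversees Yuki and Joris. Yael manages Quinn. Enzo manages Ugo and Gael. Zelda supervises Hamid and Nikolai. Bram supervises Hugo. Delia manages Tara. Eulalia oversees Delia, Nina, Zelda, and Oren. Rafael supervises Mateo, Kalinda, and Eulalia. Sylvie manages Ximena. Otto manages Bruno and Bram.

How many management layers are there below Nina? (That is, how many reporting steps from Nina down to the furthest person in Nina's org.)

4

The longest chain under Nina runs Nina → Willa → Enzo → Ugo → Chen, which is 4 levels below Nina.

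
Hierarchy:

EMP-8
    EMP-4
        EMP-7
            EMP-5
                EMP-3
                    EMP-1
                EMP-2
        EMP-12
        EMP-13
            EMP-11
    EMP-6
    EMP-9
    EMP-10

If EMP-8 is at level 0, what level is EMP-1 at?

5

Chain from EMP-1 up to EMP-8: EMP-1 → EMP-3 → EMP-5 → EMP-7 → EMP-4 → EMP-8. That is 5 steps up, so EMP-1 is 5 levels below EMP-8.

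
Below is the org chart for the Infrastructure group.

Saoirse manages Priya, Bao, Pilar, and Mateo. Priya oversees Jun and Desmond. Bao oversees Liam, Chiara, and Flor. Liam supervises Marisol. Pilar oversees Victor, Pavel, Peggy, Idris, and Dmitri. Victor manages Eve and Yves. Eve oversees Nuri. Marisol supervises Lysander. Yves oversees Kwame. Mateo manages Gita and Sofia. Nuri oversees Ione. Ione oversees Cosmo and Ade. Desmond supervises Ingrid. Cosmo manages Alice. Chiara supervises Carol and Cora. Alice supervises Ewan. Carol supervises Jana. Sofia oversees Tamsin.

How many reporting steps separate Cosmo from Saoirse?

6

Chain from Cosmo up to Saoirse: Cosmo → Ione → Nuri → Eve → Victor → Pilar → Saoirse. That is 6 steps up, so Cosmo is 6 levels below Saoirse.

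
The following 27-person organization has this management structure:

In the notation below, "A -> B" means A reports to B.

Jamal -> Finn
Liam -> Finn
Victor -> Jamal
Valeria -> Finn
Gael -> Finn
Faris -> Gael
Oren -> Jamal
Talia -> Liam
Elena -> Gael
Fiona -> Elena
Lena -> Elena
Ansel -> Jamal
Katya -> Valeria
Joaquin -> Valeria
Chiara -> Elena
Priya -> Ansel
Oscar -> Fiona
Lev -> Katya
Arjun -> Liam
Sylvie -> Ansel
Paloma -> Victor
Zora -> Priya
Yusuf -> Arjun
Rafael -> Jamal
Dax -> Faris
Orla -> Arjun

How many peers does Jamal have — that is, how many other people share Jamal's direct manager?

3

Jamal reports to Finn. Finn's other direct reports are Liam, Valeria, Gael — 3 peers.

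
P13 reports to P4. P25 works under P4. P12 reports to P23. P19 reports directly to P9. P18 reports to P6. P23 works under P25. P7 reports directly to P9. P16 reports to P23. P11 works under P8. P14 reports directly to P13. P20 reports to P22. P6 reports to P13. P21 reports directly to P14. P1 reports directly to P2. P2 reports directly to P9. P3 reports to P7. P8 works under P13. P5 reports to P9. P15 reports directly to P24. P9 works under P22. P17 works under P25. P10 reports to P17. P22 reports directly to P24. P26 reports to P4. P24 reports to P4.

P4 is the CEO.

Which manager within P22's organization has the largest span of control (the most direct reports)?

Direct-report counts within P22's organization: P22 has 2; P9 has 4; P2 has 1; P7 has 1. The largest is 4, held by P9.

P9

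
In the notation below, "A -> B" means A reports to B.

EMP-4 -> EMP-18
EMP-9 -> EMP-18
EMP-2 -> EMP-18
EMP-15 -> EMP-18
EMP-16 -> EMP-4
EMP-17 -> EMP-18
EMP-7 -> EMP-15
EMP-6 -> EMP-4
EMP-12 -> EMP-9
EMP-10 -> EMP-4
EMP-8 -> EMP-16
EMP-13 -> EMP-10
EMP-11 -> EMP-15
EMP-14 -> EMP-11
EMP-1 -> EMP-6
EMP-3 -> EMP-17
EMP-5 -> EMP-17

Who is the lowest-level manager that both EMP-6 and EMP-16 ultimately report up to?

EMP-4

EMP-6's chain of managers is EMP-4, EMP-18. EMP-16's chain of managers is EMP-4, EMP-18. The first manager that appears in both chains is EMP-4.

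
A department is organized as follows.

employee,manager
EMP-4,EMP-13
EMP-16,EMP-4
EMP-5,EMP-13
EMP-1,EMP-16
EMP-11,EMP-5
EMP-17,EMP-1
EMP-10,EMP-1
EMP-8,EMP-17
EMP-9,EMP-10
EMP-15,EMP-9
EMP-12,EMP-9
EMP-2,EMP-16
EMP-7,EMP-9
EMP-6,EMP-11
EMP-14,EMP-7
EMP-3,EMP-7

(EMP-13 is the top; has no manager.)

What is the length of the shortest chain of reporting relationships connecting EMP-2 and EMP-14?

EMP-2 is 1 level below EMP-16, and EMP-14 is 5 levels below EMP-16 (their lowest common manager). The shortest path runs up from EMP-2 to EMP-16 and back down to EMP-14: 1 + 5 = 6 links.

6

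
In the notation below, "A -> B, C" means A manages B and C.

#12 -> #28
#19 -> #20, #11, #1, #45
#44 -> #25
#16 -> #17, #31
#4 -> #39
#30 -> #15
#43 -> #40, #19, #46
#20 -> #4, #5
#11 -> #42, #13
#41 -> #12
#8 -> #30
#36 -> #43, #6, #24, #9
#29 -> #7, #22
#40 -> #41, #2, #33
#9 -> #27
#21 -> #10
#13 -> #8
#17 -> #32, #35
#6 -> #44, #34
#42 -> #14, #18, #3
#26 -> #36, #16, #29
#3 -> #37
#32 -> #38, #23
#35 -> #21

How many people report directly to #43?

#43 directly manages #40, #19, #46. That is 3 direct reports.

3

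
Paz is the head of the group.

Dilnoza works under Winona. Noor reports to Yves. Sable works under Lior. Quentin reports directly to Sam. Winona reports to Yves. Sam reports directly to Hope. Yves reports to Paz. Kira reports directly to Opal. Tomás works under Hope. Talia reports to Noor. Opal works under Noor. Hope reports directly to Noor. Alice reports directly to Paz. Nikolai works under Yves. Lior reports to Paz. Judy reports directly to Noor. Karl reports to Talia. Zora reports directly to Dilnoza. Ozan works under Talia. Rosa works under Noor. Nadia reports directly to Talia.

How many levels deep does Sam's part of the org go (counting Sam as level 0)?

1

The longest chain under Sam runs Sam → Quentin, which is 1 level below Sam.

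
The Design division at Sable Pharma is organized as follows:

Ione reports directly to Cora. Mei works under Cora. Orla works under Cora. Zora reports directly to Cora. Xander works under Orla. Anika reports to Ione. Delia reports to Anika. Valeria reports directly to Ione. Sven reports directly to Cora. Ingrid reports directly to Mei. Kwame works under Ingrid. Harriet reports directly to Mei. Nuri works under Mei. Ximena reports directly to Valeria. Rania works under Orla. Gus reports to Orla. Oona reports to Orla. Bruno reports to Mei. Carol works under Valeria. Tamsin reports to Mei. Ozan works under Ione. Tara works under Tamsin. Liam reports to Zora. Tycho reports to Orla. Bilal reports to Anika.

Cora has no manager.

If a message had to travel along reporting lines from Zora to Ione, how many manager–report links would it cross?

2

Zora is 1 level below Cora, and Ione is 1 level below Cora (their lowest common manager). The shortest path runs up from Zora to Cora and back down to Ione: 1 + 1 = 2 links.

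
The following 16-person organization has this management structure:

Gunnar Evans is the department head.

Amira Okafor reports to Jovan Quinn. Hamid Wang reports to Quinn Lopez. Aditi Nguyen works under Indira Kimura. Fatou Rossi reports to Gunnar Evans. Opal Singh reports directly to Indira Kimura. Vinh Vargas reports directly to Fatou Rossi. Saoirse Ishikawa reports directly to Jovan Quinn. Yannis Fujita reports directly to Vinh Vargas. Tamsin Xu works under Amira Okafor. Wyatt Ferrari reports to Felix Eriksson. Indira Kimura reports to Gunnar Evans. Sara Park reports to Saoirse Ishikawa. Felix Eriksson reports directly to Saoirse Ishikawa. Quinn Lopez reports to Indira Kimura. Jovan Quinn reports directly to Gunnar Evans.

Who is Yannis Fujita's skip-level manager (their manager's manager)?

Fatou Rossi

Yannis Fujita reports to Vinh Vargas, and Vinh Vargas reports to Fatou Rossi. So Yannis Fujita's skip-level manager is Fatou Rossi.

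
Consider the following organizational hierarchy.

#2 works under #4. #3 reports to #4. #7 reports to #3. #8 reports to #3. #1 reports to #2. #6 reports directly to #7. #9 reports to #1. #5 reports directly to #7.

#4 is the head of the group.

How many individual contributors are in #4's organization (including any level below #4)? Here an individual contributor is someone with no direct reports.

The people in #4's organization with no one reporting to them are #8, #5, #6, #9. That is 4.

4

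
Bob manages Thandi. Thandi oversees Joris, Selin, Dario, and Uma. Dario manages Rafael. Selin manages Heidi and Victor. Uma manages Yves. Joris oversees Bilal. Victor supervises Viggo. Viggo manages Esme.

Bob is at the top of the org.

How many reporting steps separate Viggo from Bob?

4

Chain from Viggo up to Bob: Viggo → Victor → Selin → Thandi → Bob. That is 4 steps up, so Viggo is 4 levels below Bob.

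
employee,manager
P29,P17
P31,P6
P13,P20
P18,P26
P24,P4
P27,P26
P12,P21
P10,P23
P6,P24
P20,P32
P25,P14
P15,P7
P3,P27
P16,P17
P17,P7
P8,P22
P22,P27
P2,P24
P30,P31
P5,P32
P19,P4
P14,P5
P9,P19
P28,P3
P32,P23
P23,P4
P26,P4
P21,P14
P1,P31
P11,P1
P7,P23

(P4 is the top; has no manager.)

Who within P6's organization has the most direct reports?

P31

Direct-report counts within P6's organization: P6 has 1; P31 has 2; P1 has 1. The largest is 2, held by P31.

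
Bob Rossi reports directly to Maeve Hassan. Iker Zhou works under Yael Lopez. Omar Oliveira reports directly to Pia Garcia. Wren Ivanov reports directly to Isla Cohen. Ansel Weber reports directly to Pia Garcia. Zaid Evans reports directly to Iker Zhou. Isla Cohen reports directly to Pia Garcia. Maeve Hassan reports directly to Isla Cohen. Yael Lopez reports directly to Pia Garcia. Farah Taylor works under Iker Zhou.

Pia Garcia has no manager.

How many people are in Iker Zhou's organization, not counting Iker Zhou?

2

Iker Zhou directly manages Zaid Evans, Farah Taylor. Zaid Evans has no reports. Farah Taylor has no reports. So Iker Zhou's organization is 2 direct reports plus everyone under them: 1 + 1 = 2.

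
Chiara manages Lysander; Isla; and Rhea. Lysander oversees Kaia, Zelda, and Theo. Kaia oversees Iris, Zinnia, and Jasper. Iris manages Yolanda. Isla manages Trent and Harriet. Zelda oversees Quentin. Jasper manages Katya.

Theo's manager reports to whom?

Theo reports to Lysander, and Lysander reports to Chiara. So Theo's skip-level manager is Chiara.

Chiara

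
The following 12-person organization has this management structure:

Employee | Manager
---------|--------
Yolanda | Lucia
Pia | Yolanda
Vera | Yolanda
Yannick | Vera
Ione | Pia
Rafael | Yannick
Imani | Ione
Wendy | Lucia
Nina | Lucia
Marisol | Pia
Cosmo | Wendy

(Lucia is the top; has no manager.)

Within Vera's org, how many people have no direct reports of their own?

The only person in Vera's organization with no one reporting to them is Rafael. That is 1.

1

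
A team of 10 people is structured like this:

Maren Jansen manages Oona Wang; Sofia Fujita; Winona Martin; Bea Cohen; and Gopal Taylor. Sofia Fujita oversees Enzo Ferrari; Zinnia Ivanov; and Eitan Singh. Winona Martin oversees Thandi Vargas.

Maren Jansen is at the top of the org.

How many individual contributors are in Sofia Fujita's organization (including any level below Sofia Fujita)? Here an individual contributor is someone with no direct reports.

The people in Sofia Fujita's organization with no one reporting to them are Enzo Ferrari, Eitan Singh, Zinnia Ivanov. That is 3.

3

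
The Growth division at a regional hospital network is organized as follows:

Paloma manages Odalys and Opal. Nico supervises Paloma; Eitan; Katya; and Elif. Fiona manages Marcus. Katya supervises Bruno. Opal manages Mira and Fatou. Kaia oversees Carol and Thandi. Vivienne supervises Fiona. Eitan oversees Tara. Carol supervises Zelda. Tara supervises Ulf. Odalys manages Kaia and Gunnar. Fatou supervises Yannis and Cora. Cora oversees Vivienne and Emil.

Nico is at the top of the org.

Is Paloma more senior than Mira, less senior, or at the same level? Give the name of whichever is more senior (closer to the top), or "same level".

Paloma is 1 level below Nico; Mira is 3. Paloma is higher.

Paloma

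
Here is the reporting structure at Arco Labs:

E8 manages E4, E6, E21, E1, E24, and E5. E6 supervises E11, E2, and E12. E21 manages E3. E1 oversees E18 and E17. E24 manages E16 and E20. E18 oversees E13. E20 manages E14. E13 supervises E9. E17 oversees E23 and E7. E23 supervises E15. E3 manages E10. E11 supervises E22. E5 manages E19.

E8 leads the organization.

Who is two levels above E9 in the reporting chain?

E18

E9 reports to E13, and E13 reports to E18. So E9's skip-level manager is E18.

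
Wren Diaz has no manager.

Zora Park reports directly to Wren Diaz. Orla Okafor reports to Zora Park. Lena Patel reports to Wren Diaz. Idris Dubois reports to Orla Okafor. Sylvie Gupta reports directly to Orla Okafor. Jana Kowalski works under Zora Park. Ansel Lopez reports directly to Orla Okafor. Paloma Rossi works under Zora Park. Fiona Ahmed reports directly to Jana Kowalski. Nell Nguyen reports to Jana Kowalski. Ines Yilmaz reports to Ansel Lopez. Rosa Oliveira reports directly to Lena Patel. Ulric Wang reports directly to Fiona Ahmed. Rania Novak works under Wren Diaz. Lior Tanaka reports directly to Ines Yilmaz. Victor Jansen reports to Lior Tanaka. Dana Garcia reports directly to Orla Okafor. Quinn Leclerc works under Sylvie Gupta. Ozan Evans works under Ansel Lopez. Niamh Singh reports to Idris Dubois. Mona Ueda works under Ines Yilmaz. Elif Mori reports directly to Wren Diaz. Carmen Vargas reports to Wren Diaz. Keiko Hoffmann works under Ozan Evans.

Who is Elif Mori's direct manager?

Elif Mori reports directly to Wren Diaz.

Wren Diaz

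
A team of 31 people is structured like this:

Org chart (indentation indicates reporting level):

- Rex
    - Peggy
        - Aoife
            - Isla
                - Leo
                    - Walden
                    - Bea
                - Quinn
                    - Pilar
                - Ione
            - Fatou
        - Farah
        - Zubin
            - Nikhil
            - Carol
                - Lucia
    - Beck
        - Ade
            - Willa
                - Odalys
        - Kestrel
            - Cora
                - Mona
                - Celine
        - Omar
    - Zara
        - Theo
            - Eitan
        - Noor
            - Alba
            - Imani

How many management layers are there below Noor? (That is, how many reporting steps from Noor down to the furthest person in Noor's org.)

The longest chain under Noor runs Noor → Imani, which is 1 level below Noor.

1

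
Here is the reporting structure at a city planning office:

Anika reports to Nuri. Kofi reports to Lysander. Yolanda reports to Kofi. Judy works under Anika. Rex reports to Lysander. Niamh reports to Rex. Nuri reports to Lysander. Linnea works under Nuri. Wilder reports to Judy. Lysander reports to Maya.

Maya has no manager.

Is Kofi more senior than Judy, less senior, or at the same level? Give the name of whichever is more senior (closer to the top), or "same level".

Kofi is 2 levels below Maya; Judy is 4. Kofi is higher.

Kofi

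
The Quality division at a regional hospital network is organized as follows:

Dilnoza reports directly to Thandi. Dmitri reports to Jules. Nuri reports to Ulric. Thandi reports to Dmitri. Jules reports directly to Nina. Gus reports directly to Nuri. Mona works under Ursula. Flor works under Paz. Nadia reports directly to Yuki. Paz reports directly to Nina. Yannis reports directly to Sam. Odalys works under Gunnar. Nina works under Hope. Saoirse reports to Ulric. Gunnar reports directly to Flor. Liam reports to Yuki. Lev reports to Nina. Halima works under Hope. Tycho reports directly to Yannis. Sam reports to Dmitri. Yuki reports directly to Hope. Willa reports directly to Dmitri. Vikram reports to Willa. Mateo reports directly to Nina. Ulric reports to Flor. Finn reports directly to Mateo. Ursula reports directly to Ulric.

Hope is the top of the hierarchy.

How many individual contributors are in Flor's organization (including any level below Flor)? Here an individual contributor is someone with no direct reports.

The people in Flor's organization with no one reporting to them are Odalys, Saoirse, Mona, Gus. That is 4.

4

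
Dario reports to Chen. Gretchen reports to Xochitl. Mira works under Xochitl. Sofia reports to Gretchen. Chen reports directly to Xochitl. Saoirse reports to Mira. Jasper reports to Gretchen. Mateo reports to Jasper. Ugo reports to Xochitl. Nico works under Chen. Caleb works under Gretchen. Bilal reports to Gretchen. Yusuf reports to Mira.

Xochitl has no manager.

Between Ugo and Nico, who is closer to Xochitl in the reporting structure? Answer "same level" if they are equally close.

Ugo is 1 level below Xochitl; Nico is 2. Ugo is higher.

Ugo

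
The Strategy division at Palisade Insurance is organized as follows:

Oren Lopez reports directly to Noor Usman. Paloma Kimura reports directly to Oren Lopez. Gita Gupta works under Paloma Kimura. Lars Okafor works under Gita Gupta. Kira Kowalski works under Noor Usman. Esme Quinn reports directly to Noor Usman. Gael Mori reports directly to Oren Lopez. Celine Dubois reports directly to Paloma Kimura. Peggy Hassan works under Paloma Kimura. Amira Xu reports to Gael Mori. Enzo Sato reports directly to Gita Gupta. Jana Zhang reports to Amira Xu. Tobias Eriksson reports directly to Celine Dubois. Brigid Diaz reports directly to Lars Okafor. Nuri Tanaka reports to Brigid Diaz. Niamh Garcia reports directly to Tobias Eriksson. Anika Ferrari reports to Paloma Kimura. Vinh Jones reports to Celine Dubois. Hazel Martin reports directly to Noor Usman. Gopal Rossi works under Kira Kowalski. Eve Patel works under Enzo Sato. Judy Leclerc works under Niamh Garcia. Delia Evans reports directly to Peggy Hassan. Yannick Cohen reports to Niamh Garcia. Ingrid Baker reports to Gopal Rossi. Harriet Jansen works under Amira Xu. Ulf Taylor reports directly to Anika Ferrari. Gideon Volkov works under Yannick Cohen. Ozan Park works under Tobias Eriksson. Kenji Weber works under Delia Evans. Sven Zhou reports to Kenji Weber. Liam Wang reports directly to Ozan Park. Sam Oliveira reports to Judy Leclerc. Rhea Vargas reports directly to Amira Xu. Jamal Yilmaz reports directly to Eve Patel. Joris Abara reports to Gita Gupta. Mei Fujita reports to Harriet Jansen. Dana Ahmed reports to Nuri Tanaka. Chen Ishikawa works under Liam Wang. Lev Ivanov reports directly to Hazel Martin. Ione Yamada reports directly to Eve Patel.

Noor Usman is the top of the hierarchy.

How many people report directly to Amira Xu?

Amira Xu directly manages Jana Zhang, Harriet Jansen, Rhea Vargas. That is 3 direct reports.

3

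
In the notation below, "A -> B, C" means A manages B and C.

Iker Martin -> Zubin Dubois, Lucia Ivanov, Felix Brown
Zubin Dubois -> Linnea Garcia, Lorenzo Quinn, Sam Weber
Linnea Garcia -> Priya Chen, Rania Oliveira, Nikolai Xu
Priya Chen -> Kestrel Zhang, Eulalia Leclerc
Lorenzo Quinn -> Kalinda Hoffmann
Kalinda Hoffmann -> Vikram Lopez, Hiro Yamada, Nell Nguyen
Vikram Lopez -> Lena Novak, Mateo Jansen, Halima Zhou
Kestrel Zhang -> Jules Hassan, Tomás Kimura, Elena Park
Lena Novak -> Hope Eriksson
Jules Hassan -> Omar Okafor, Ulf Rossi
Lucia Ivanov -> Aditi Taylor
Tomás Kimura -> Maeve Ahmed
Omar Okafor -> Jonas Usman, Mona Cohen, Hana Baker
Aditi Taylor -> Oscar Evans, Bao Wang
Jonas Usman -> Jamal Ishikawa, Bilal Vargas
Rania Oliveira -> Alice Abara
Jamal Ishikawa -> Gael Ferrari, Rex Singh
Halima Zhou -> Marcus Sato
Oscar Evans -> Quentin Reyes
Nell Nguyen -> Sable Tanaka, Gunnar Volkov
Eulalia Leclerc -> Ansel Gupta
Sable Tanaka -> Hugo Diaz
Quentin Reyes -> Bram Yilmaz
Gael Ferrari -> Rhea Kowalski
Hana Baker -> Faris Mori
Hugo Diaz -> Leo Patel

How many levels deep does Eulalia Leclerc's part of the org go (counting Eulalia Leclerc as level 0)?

The longest chain under Eulalia Leclerc runs Eulalia Leclerc → Ansel Gupta, which is 1 level below Eulalia Leclerc.

1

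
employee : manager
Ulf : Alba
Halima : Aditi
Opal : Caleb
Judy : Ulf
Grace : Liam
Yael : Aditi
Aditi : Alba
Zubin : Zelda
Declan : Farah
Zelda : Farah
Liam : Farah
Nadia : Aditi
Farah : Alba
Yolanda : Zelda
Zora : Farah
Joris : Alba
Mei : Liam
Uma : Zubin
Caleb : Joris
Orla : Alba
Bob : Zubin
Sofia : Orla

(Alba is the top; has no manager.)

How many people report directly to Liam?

2

Liam directly manages Grace, Mei. That is 2 direct reports.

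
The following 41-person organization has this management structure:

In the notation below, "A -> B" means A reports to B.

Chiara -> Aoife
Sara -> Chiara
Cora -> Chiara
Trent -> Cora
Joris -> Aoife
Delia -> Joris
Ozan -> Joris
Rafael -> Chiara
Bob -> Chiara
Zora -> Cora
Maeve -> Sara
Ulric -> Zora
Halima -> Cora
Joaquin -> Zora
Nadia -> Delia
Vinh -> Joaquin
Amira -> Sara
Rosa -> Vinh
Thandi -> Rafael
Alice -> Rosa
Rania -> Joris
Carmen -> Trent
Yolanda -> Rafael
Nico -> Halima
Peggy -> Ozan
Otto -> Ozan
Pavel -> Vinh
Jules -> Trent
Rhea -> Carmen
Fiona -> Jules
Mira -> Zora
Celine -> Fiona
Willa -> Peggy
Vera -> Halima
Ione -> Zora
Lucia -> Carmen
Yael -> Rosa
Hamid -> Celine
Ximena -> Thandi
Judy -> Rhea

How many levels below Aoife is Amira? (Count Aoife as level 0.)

Chain from Amira up to Aoife: Amira → Sara → Chiara → Aoife. That is 3 steps up, so Amira is 3 levels below Aoife.

3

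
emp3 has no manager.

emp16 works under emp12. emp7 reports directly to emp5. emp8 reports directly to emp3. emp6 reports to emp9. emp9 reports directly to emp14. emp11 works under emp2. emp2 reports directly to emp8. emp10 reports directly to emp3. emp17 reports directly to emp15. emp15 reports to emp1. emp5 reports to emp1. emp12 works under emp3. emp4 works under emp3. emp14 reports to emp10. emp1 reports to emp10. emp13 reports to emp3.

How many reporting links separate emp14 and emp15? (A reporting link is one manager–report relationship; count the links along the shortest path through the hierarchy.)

3

emp14 is 1 level below emp10, and emp15 is 2 levels below emp10 (their lowest common manager). The shortest path runs up from emp14 to emp10 and back down to emp15: 1 + 2 = 3 links.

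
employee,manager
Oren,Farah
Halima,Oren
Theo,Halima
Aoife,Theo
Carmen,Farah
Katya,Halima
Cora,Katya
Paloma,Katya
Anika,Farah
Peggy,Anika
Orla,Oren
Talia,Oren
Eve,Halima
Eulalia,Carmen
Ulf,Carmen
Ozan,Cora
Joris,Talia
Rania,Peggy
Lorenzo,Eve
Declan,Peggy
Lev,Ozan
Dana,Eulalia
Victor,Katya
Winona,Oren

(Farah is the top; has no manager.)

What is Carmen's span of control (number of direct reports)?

2

Carmen directly manages Eulalia, Ulf. That is 2 direct reports.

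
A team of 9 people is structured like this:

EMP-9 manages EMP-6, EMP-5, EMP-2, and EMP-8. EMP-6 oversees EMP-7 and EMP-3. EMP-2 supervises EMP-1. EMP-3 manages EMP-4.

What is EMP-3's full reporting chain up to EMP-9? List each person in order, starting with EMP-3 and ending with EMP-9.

EMP-3 reports to EMP-6. EMP-6 reports to EMP-9. EMP-9 is at the top.

EMP-3 -> EMP-6 -> EMP-9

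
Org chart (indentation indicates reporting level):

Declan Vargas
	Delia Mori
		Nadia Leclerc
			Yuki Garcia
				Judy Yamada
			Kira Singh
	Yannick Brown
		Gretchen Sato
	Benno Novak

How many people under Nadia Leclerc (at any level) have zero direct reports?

The people in Nadia Leclerc's organization with no one reporting to them are Kira Singh, Judy Yamada. That is 2.

2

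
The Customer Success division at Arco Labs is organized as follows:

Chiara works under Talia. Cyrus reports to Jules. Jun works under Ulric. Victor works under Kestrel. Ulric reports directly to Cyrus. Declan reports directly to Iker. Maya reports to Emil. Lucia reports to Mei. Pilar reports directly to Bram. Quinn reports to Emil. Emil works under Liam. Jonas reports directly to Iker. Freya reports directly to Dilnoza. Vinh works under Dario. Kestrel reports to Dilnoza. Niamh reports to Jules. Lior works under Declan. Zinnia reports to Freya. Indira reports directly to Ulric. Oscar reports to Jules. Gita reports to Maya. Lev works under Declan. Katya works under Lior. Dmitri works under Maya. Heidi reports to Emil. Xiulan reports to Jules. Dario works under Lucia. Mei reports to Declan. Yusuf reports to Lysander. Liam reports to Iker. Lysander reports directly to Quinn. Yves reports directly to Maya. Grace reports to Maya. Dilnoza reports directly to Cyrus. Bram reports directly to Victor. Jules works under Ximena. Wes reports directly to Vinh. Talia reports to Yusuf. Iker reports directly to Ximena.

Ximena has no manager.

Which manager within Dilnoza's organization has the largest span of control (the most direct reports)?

Dilnoza

Direct-report counts within Dilnoza's organization: Dilnoza has 2; Kestrel has 1; Victor has 1; Bram has 1; Freya has 1. The largest is 2, held by Dilnoza.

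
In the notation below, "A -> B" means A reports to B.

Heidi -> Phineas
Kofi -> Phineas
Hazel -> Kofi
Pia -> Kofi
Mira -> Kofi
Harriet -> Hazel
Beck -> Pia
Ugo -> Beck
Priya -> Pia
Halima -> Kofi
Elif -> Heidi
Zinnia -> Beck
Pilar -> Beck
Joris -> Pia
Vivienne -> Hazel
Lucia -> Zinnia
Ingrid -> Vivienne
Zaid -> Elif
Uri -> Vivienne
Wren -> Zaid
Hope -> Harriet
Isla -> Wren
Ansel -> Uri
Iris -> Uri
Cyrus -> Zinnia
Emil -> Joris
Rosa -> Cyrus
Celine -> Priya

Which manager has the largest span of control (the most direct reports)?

Direct-report counts: Phineas has 2; Kofi has 4; Pia has 3; Joris has 1; Priya has 1; Beck has 3; Zinnia has 2; Cyrus has 1; Hazel has 2; Vivienne has 2; Uri has 2; Harriet has 1; Heidi has 1; Elif has 1; Zaid has 1; Wren has 1. The largest is 4, held by Kofi.

Kofi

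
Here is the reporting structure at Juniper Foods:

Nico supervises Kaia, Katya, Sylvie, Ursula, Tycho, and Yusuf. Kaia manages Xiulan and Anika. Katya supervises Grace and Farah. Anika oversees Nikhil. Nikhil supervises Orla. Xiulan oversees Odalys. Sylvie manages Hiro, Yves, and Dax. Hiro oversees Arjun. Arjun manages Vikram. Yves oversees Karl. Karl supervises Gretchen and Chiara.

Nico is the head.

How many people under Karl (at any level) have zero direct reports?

2

The people in Karl's organization with no one reporting to them are Chiara, Gretchen. That is 2.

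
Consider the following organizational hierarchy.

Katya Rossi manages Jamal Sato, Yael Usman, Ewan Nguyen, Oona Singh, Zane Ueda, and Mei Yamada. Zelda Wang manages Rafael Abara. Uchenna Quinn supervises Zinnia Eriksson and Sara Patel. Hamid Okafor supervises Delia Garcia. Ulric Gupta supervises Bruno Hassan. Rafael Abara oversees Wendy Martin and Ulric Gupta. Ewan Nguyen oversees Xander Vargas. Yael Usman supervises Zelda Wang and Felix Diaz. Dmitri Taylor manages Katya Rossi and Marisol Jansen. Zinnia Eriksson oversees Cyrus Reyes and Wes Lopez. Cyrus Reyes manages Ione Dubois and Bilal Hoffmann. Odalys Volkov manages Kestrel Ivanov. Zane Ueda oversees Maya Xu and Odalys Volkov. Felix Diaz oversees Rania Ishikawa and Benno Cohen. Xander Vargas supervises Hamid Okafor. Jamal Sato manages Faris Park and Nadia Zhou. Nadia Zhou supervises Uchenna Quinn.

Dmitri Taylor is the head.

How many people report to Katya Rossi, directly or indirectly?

29

Katya Rossi directly manages Jamal Sato, Yael Usman, Ewan Nguyen, Oona Singh, Zane Ueda, Mei Yamada. Under Jamal Sato: Faris Park, Nadia Zhou, Uchenna Quinn, Sara Patel, Zinnia Eriksson, Wes Lopez, Cyrus Reyes, Ione Dubois, Bilal Hoffmann (9). Under Yael Usman: Felix Diaz, Rania Ishikawa, Benno Cohen, Zelda Wang, Rafael Abara, Ulric Gupta, Bruno Hassan, Wendy Martin (8). Under Ewan Nguyen: Xander Vargas, Hamid Okafor, Delia Garcia (3). Oona Singh has no reports. Under Zane Ueda: Maya Xu, Odalys Volkov, Kestrel Ivanov (3). Mei Yamada has no reports. So Katya Rossi's organization is 6 direct reports plus everyone under them: 10 + 9 + 4 + 1 + 4 + 1 = 29.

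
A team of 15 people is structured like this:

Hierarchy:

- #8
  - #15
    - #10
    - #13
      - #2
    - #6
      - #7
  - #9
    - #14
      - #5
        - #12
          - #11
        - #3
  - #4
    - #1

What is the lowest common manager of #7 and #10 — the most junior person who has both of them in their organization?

#7's chain of managers is #6, #15, #8. #10's chain of managers is #15, #8. The first manager that appears in both chains is #15.

#15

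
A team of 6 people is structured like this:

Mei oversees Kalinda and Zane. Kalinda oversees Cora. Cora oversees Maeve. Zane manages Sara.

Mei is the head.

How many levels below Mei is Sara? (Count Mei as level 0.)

Chain from Sara up to Mei: Sara → Zane → Mei. That is 2 steps up, so Sara is 2 levels below Mei.

2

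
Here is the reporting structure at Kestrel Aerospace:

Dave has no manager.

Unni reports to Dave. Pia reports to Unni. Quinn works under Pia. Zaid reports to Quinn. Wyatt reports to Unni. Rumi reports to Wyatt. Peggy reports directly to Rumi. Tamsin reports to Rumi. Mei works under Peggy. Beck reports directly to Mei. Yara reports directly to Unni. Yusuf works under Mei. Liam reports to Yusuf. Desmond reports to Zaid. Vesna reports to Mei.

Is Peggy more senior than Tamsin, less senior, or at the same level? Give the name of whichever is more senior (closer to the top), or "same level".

Both Peggy and Tamsin are 4 levels below Dave.

same level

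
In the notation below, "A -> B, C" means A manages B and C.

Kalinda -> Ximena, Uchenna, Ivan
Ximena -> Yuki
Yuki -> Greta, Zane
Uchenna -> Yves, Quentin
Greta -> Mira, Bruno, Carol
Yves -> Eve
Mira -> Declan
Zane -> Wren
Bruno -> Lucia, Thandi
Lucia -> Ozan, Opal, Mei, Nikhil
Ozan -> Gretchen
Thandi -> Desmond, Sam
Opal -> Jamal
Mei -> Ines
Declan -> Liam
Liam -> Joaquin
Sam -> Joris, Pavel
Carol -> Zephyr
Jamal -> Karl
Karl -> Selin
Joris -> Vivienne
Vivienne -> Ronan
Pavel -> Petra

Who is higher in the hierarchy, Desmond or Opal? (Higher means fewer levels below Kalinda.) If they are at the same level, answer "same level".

Both Desmond and Opal are 6 levels below Kalinda.

same level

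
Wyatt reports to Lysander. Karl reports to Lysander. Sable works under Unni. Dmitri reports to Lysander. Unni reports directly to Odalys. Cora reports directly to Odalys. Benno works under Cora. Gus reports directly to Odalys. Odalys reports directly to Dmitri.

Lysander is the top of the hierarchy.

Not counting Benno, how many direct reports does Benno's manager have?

Benno reports to Cora, and Cora has no other direct reports. Benno has 0 peers.

0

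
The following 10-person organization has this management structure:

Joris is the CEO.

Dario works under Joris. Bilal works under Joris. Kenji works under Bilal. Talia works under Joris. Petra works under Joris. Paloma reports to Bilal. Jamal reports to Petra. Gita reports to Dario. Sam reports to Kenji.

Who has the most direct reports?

Direct-report counts: Joris has 4; Petra has 1; Bilal has 2; Kenji has 1; Dario has 1. The largest is 4, held by Joris.

Joris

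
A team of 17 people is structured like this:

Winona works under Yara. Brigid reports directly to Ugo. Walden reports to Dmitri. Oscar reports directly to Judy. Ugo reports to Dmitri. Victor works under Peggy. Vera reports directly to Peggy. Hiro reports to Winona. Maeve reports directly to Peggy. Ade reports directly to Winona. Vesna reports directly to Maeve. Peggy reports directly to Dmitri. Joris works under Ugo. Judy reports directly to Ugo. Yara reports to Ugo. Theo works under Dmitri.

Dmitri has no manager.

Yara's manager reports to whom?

Yara reports to Ugo, and Ugo reports to Dmitri. So Yara's skip-level manager is Dmitri.

Dmitri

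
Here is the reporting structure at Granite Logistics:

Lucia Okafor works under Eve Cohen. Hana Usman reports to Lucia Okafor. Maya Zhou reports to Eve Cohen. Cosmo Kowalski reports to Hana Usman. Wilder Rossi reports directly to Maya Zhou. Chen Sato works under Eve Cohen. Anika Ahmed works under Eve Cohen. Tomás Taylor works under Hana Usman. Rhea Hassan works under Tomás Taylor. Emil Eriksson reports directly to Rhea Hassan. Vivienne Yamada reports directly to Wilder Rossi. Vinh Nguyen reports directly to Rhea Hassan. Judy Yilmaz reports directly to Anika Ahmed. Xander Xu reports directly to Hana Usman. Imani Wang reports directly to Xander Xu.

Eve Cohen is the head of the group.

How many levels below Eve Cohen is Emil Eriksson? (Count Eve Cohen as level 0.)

5

Chain from Emil Eriksson up to Eve Cohen: Emil Eriksson → Rhea Hassan → Tomás Taylor → Hana Usman → Lucia Okafor → Eve Cohen. That is 5 steps up, so Emil Eriksson is 5 levels below Eve Cohen.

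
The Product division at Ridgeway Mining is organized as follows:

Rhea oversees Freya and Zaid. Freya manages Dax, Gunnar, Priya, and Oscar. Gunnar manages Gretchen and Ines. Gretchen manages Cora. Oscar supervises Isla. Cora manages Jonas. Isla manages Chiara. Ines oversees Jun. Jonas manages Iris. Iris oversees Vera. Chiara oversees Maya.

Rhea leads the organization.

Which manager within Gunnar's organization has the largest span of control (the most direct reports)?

Direct-report counts within Gunnar's organization: Gunnar has 2; Ines has 1; Gretchen has 1; Cora has 1; Jonas has 1; Iris has 1. The largest is 2, held by Gunnar.

Gunnar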